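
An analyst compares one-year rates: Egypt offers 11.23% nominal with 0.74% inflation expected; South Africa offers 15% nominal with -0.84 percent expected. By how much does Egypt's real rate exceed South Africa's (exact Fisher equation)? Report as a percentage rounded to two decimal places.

Egypt: (1 + 0.1123)/(1 + 0.0074) − 1 = 10.4129%
South Africa: (1 + 0.1500)/(1 − 0.0084) − 1 = 15.9742%
Differential = 10.4129% − 15.9742% = -5.5612% → -5.56%.

-5.56%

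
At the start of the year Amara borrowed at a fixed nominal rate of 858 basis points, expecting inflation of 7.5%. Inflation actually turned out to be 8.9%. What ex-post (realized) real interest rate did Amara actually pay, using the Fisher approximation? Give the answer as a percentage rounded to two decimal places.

Ex-post: 8.58% − 8.9% = -0.320%
So the realized real rate is -0.32%.

-0.32%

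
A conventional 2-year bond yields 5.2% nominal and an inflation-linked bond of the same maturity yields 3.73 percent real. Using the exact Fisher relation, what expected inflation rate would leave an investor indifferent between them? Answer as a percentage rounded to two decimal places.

(1 + π) = (1 + i)/(1 + r) = 1.05200 / 1.03730 = 1.014171
Break-even inflation = 1.014171 − 1 → 1.42%.

1.42%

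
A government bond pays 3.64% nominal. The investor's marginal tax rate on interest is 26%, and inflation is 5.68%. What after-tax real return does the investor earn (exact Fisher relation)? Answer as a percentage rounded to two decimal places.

After-tax nominal return = 3.64% × (1 − 0.26) = 2.6936%.
1 + r = 1.026936 / 1.05680 = 0.971741
After-tax real rate = 0.971741 − 1 → -2.83%.

-2.83%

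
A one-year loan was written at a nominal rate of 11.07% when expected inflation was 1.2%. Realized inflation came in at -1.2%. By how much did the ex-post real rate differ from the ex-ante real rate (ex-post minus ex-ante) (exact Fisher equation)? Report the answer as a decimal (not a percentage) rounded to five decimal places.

0.02666

Ex-ante: (1 + 0.1107)/(1 + 0.0120) − 1 = 9.7530%
Ex-post: (1 + 0.1107)/(1 − 0.0120) − 1 = 12.4190%
Difference (ex-post − ex-ante) = 2.6661% → 0.02666.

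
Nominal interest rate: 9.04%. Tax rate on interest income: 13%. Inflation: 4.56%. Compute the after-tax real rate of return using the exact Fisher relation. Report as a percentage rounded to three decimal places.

After-tax nominal return = 9.04% × (1 − 0.13) = 7.8648%.
1 + r = 1.078648 / 1.04560 = 1.031607
After-tax real rate = 1.031607 − 1 → 3.161%.

3.161%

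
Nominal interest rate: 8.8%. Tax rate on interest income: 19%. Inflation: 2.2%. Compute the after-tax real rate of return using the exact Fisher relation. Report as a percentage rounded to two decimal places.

4.82%

After-tax nominal return = 8.8% × (1 − 0.19) = 7.1280%.
1 + r = 1.07128 / 1.02200 = 1.048219
After-tax real rate = 1.048219 − 1 → 4.82%.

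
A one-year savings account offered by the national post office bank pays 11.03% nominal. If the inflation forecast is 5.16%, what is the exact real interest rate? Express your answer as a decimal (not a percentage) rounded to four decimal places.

0.0558

1 + r = 1.11030 / 1.05160 = 1.055820
r = 1.055820 − 1 = 5.5820%, i.e. 0.0558.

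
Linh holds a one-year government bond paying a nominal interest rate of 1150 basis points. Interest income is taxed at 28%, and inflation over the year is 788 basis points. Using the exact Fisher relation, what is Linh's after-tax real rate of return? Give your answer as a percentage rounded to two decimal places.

After-tax nominal return = 11.5% × (1 − 0.28) = 8.2800%.
1 + r = 1.08280 / 1.07880 = 1.003708
After-tax real rate = 1.003708 − 1 → 0.37%.

0.37%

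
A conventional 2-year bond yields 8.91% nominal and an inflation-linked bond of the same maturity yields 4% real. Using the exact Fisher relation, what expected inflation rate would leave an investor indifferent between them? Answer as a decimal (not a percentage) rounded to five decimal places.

0.04721

(1 + π) = (1 + i)/(1 + r) = 1.08910 / 1.04000 = 1.047212
Break-even inflation = 1.047212 − 1 → 0.04721.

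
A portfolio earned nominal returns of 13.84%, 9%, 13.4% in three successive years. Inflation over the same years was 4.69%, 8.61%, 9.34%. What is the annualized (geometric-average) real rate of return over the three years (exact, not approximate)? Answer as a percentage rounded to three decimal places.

Compound the nominal returns: 1.1384 × 1.0900 × 1.1340 = 1.40713070.
Compound inflation: 1.0469 × 1.0861 × 1.0934 = 1.24323745.
Deflate: 1.40713070 / 1.24323745 = 1.13182780.
Annualized real rate = 1.13182780^(1/3) − 1 = 4.2142% → 4.214%.

4.214%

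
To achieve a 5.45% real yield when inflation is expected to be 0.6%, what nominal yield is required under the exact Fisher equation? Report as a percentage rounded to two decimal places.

(1 + i) = (1 + r)(1 + π) = 1.05450 × 1.00600 = 1.060827
i = 1.060827 − 1, so the required nominal rate is 6.08%.

6.08%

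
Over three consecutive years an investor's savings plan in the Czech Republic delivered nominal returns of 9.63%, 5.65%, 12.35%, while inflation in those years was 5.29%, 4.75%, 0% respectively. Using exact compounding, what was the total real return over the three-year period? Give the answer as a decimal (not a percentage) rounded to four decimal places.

0.1799

Compound the nominal returns: 1.0963 × 1.0565 × 1.1235 = 1.301284.
Compound inflation: 1.0529 × 1.0475 × 1.0000 = 1.102913.
Deflate: 1.301284 / 1.102913 = 1.179861.
Total real return = 1.179861 − 1 → 0.1799.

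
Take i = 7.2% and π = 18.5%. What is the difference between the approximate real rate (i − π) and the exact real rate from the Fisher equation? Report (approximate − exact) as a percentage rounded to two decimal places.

Approximate: r ≈ 7.200% − 18.500% = -11.3000%
Exact: (1 + 0.0720)/(1 + 0.1850) − 1 = -9.5359%
Error = -11.3000% − (-9.5359%) = -1.7641% → -1.76%.

-1.76%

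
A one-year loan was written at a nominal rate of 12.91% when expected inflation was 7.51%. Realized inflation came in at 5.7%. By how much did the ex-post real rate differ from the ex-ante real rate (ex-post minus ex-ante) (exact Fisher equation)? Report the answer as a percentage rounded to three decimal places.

Ex-ante: (1 + 0.1291)/(1 + 0.0751) − 1 = 5.0228%
Ex-post: (1 + 0.1291)/(1 + 0.0570) − 1 = 6.8212%
Difference (ex-post − ex-ante) = 1.7984% → 1.798%.

1.798%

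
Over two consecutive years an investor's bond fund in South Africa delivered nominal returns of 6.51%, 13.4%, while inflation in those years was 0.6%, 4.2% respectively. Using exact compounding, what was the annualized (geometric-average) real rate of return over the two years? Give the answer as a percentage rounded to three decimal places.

7.342%

Compound the nominal returns: 1.0651 × 1.1340 = 1.20782340.
Compound inflation: 1.0060 × 1.0420 = 1.04825200.
Deflate: 1.20782340 / 1.04825200 = 1.15222618.
Annualized real rate = 1.15222618^(1/2) − 1 = 7.3418% → 7.342%.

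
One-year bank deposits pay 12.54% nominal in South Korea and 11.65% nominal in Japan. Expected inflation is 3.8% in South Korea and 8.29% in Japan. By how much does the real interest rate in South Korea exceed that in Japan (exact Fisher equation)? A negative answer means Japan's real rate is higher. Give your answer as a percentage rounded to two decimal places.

5.32%

South Korea: (1 + 0.1254)/(1 + 0.0380) − 1 = 8.4200%
Japan: (1 + 0.1165)/(1 + 0.0829) − 1 = 3.1028%
Differential = 8.4200% − 3.1028% = 5.3173% → 5.32%.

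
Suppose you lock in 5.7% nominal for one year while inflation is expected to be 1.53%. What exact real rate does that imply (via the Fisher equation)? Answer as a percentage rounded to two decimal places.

By the Fisher equation, 1 + r = (1 + i)/(1 + π).
1 + r = 1.05700 / 1.01530 = 1.041072
r = 1.041072 − 1 = 4.1072%, i.e. 4.11%.

4.11%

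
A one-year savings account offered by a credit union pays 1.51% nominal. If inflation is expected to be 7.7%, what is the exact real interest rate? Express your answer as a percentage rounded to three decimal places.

1 + r = 1.01510 / 1.07700 = 0.942526
r = 0.942526 − 1 = -5.7474%, i.e. -5.747%.

-5.747%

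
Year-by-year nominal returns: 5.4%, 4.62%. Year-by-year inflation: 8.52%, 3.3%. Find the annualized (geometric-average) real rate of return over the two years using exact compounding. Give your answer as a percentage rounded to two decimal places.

-0.82%

Nominal growth factor = 1.0540 × 1.0462 = 1.10269480
Price-level growth factor = 1.0852 × 1.0330 = 1.12101160
Real growth factor = 1.10269480 / 1.12101160 = 0.98366047
Annualized real rate = 0.98366047^(1/2) − 1 = -0.8203% → -0.82%.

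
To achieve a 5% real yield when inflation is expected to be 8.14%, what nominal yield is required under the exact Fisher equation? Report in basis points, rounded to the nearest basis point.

1355 basis points

(1 + i) = (1 + r)(1 + π) = 1.05000 × 1.08140 = 1.13547
i = 1.13547 − 1, so the required nominal rate is 1355 basis points.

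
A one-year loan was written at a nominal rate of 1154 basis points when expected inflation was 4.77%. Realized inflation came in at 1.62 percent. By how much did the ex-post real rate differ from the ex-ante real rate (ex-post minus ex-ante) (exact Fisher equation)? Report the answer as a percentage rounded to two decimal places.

Ex-ante: (1 + 0.1154)/(1 + 0.0477) − 1 = 6.4618%
Ex-post: (1 + 0.1154)/(1 + 0.0162) − 1 = 9.7619%
Difference (ex-post − ex-ante) = 3.3001% → 3.30%.

3.30%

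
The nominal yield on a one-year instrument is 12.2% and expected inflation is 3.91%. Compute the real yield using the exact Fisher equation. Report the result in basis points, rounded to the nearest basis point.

798 basis points

1 + r = 1.12200 / 1.03910 = 1.079781
r = 1.079781 − 1 = 7.9781%, i.e. 798 basis points.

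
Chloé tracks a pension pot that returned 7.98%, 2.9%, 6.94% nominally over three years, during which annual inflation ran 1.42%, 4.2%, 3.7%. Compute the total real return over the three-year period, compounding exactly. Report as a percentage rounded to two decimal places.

8.42%

Nominal growth factor = 1.0798 × 1.0290 × 1.0694 = 1.188226
Price-level growth factor = 1.0142 × 1.0420 × 1.0370 = 1.095898
Real growth factor = 1.188226 / 1.095898 = 1.084248
Total real return = 1.084248 − 1 → 8.42%.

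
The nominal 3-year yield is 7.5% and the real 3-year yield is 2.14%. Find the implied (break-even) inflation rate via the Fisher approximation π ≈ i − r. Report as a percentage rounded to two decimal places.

5.36%

π ≈ i − r = 7.5% − 2.14% → 5.36%.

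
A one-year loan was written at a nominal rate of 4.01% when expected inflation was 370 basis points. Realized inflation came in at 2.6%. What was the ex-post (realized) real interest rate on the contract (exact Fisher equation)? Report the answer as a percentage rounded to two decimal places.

Ex-post: (1 + 0.0401)/(1 + 0.0260) − 1 = 1.3743%
So the realized real rate is 1.37%.

1.37%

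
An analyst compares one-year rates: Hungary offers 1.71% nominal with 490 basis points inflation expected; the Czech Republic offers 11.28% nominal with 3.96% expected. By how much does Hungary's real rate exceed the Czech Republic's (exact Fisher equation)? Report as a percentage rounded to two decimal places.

-10.08%

Hungary: (1 + 0.0171)/(1 + 0.0490) − 1 = -3.0410%
The Czech Republic: (1 + 0.1128)/(1 + 0.0396) − 1 = 7.0412%
Differential = -3.0410% − 7.0412% = -10.0822% → -10.08%.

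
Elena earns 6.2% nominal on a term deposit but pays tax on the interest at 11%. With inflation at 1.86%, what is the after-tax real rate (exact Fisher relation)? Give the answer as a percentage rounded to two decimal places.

3.59%

After-tax nominal return = 6.2% × (1 − 0.11) = 5.5180%.
1 + r = 1.05518 / 1.01860 = 1.035912
After-tax real rate = 1.035912 − 1 → 3.59%.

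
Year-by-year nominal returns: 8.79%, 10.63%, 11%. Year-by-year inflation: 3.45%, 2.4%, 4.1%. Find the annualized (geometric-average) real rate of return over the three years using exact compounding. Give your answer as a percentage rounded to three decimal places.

Nominal growth factor = 1.0879 × 1.1063 × 1.1100 = 1.33593358
Price-level growth factor = 1.0345 × 1.0240 × 1.0410 = 1.10276045
Real growth factor = 1.33593358 / 1.10276045 = 1.21144496
Annualized real rate = 1.21144496^(1/3) − 1 = 6.6026% → 6.603%.

6.603%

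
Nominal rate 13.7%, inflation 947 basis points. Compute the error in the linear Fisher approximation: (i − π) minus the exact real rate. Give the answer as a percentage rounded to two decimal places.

0.37%

Approximate: r ≈ 13.700% − 9.470% = 4.2300%
Exact: (1 + 0.1370)/(1 + 0.0947) − 1 = 3.8641%
Error = 4.2300% − 3.8641% = 0.3659% → 0.37%.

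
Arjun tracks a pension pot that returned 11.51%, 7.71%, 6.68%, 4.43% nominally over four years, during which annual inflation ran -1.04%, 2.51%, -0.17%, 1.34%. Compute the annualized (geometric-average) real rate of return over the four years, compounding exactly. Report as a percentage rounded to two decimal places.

6.86%

Compound the nominal returns: 1.1151 × 1.0771 × 1.0668 × 1.0443 = 1.33806782.
Compound inflation: 0.9896 × 1.0251 × 0.9983 × 1.0134 = 1.02628479.
Deflate: 1.33806782 / 1.02628479 = 1.30379777.
Annualized real rate = 1.30379777^(1/4) − 1 = 6.8569% → 6.86%.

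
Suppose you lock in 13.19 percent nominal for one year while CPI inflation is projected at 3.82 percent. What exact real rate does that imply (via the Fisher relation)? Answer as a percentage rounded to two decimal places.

9.03%

By the Fisher relation, 1 + r = (1 + i)/(1 + π).
1 + r = 1.13190 / 1.03820 = 1.090252
r = 1.090252 − 1 = 9.0252%, i.e. 9.03%.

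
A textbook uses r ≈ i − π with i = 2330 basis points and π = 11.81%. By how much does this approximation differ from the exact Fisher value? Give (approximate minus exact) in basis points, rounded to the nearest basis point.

Approximate: r ≈ 23.300% − 11.810% = 11.4900%
Exact: (1 + 0.2330)/(1 + 0.1181) − 1 = 10.2764%
Error = 11.4900% − 10.2764% = 1.2136% → 121 basis points.

121 basis points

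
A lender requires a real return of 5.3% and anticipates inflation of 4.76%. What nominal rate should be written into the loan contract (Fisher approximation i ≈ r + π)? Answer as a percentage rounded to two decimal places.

10.06%

i ≈ r + π = 5.3% + 4.76% = 10.06%.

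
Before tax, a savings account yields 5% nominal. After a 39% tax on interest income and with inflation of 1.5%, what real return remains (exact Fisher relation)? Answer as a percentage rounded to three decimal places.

After-tax nominal return = 5% × (1 − 0.39) = 3.0500%.
1 + r = 1.03050 / 1.01500 = 1.015271
After-tax real rate = 1.015271 − 1 → 1.527%.

1.527%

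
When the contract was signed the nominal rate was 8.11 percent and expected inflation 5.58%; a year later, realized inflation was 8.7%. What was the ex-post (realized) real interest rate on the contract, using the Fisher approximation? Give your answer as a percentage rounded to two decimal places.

Ex-post: 8.11% − 8.7% = -0.590%
So the realized real rate is -0.59%.

-0.59%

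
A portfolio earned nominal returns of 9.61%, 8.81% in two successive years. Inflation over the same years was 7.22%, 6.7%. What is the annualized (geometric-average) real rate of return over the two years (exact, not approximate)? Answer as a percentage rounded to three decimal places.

2.103%

Nominal growth factor = 1.0961 × 1.0881 = 1.19266641
Price-level growth factor = 1.0722 × 1.0670 = 1.14403740
Real growth factor = 1.19266641 / 1.14403740 = 1.04250649
Annualized real rate = 1.04250649^(1/2) − 1 = 2.1032% → 2.103%.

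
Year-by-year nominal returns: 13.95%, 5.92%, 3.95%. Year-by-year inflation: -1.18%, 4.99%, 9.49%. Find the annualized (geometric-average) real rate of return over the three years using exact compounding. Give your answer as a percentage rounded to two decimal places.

3.37%

Nominal growth factor = 1.1395 × 1.0592 × 1.0395 = 1.25463326
Price-level growth factor = 0.9882 × 1.0499 × 1.0949 = 1.13597099
Real growth factor = 1.25463326 / 1.13597099 = 1.10445889
Annualized real rate = 1.10445889^(1/3) − 1 = 3.3673% → 3.37%.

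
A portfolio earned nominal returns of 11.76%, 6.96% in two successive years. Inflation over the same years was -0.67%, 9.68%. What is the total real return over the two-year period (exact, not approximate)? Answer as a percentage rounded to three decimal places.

Nominal growth factor = 1.1176 × 1.0696 = 1.195385
Price-level growth factor = 0.9933 × 1.0968 = 1.089451
Real growth factor = 1.195385 / 1.089451 = 1.097236
Total real return = 1.097236 − 1 → 9.724%.

9.724%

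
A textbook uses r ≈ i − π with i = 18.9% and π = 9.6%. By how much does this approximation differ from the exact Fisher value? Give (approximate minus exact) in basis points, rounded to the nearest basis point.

81 basis points

Approximate: r ≈ 18.900% − 9.600% = 9.3000%
Exact: (1 + 0.1890)/(1 + 0.0960) − 1 = 8.4854%
Error = 9.3000% − 8.4854% = 0.8146% → 81 basis points.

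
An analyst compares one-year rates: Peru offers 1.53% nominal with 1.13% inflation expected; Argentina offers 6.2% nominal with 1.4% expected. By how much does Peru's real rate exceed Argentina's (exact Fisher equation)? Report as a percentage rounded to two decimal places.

-4.34%

Peru: (1 + 0.0153)/(1 + 0.0113) − 1 = 0.3955%
Argentina: (1 + 0.0620)/(1 + 0.0140) − 1 = 4.7337%
Differential = 0.3955% − 4.7337% = -4.3382% → -4.34%.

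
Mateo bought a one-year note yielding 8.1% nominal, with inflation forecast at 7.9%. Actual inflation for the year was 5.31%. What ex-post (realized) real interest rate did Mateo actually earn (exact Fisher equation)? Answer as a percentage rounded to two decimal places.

2.65%

Ex-post: (1 + 0.0810)/(1 + 0.0531) − 1 = 2.6493%
So the realized real rate is 2.65%.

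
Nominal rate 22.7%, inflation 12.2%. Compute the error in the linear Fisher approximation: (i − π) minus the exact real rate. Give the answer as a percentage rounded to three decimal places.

Approximate: r ≈ 22.700% − 12.200% = 10.5000%
Exact: (1 + 0.2270)/(1 + 0.1220) − 1 = 9.3583%
Error = 10.5000% − 9.3583% = 1.1417% → 1.142%.

1.142%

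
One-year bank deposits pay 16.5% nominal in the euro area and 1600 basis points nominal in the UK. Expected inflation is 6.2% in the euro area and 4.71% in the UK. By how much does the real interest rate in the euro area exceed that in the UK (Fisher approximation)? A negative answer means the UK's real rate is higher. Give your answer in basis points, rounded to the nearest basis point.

The euro area: 16.5% − 6.2% = 10.300%
The UK: 16% − 4.71% = 11.290%
Differential = -0.990% → -99 basis points.

-99 basis points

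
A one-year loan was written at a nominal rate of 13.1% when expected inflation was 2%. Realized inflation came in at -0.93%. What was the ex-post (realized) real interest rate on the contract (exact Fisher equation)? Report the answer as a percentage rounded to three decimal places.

Ex-post: (1 + 0.1310)/(1 − 0.0093) − 1 = 14.1617%
So the realized real rate is 14.162%.

14.162%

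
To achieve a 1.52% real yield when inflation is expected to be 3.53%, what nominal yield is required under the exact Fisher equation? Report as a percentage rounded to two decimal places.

(1 + i) = (1 + r)(1 + π) = 1.01520 × 1.03530 = 1.05103656
i = 1.05103656 − 1, so the required nominal rate is 5.10%.

5.10%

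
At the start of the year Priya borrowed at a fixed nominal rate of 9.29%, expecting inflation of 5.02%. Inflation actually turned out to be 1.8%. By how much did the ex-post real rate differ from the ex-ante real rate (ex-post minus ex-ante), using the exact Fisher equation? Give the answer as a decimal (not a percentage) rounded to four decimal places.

Ex-ante: (1 + 0.0929)/(1 + 0.0502) − 1 = 4.0659%
Ex-post: (1 + 0.0929)/(1 + 0.0180) − 1 = 7.3576%
Difference (ex-post − ex-ante) = 3.2917% → 0.0329.

0.0329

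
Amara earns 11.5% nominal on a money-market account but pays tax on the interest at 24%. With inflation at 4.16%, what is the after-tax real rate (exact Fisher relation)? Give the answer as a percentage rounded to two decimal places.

After-tax nominal return = 11.5% × (1 − 0.24) = 8.7400%.
1 + r = 1.08740 / 1.04160 = 1.043971
After-tax real rate = 1.043971 − 1 → 4.40%.

4.40%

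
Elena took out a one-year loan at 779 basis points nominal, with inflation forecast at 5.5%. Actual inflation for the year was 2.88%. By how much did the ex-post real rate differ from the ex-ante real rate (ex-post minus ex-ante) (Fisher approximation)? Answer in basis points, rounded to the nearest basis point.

Ex-ante: 7.79% − 5.5% = 2.290%
Ex-post: 7.79% − 2.88% = 4.910%
Difference (ex-post − ex-ante) = 2.6200% → 262 basis points.

262 basis points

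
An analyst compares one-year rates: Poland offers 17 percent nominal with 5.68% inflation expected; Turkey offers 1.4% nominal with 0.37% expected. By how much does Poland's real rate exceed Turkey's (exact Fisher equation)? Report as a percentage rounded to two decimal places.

Poland: (1 + 0.1700)/(1 + 0.0568) − 1 = 10.7116%
Turkey: (1 + 0.0140)/(1 + 0.0037) − 1 = 1.0262%
Differential = 10.7116% − 1.0262% = 9.6854% → 9.69%.

9.69%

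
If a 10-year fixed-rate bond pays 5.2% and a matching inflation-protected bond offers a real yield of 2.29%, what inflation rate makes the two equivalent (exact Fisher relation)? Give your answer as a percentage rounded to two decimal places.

(1 + π) = (1 + i)/(1 + r) = 1.05200 / 1.02290 = 1.028449
Break-even inflation = 1.028449 − 1 → 2.84%.

2.84%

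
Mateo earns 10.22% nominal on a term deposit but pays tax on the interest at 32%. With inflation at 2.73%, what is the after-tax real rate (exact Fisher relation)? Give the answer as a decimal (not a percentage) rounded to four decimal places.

0.0411

After-tax nominal return = 10.22% × (1 − 0.32) = 6.9496%.
1 + r = 1.069496 / 1.02730 = 1.041075
After-tax real rate = 1.041075 − 1 → 0.0411.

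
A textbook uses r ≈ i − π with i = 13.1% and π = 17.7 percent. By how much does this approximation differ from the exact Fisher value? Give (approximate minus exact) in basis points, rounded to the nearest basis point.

Approximate: r ≈ 13.100% − 17.700% = -4.6000%
Exact: (1 + 0.1310)/(1 + 0.1770) − 1 = -3.9082%
Error = -4.6000% − (-3.9082%) = -0.6918% → -69 basis points.

-69 basis points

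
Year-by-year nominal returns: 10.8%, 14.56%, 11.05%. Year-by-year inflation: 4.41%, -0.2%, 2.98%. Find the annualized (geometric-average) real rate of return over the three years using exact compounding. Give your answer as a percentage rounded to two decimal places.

Compound the nominal returns: 1.1080 × 1.1456 × 1.1105 = 1.40958519.
Compound inflation: 1.0441 × 0.9980 × 1.0298 = 1.07306375.
Deflate: 1.40958519 / 1.07306375 = 1.31360806.
Annualized real rate = 1.31360806^(1/3) − 1 = 9.5188% → 9.52%.

9.52%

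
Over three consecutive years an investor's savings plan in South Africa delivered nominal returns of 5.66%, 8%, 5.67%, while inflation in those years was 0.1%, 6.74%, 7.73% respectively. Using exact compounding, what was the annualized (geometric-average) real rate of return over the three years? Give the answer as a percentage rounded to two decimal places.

Compound the nominal returns: 1.0566 × 1.0800 × 1.0567 = 1.20582996.
Compound inflation: 1.0010 × 1.0674 × 1.0773 = 1.15105993.
Deflate: 1.20582996 / 1.15105993 = 1.04758226.
Annualized real rate = 1.04758226^(1/3) − 1 = 1.5616% → 1.56%.

1.56%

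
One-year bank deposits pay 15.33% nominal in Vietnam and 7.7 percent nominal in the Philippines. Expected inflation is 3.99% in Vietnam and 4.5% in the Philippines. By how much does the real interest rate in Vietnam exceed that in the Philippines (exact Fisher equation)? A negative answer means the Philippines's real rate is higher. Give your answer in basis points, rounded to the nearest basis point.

Vietnam: (1 + 0.1533)/(1 + 0.0399) − 1 = 10.9049%
The Philippines: (1 + 0.0770)/(1 + 0.0450) − 1 = 3.0622%
Differential = 10.9049% − 3.0622% = 7.8427% → 784 basis points.

784 basis points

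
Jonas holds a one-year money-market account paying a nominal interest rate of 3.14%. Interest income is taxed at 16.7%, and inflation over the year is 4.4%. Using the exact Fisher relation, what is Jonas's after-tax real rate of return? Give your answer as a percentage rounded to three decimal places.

After-tax nominal return = 3.14% × (1 − 0.167) = 2.61562%.
1 + r = 1.0261562 / 1.04400 = 0.982908
After-tax real rate = 0.982908 − 1 → -1.709%.

-1.709%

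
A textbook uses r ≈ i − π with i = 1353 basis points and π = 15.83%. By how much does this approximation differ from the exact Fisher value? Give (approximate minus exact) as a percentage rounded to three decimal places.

Approximate: r ≈ 13.530% − 15.830% = -2.3000%
Exact: (1 + 0.1353)/(1 + 0.1583) − 1 = -1.9857%
Error = -2.3000% − (-1.9857%) = -0.3143% → -0.314%.

-0.314%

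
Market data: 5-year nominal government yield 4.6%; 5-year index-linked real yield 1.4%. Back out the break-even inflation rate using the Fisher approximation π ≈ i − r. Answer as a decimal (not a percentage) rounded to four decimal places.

π ≈ i − r = 4.6% − 1.4% → 0.0320.

0.0320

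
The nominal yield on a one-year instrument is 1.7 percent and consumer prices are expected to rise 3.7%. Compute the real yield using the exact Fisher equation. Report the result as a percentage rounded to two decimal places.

-1.93%

1 + r = 1.01700 / 1.03700 = 0.980714
r = 0.980714 − 1 = -1.9286%, i.e. -1.93%.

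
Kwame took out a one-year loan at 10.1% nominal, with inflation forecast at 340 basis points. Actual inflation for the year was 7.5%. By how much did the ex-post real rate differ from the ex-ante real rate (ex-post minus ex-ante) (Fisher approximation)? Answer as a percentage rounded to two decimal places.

-4.10%

Ex-ante: 10.1% − 3.4% = 6.700%
Ex-post: 10.1% − 7.5% = 2.600%
Difference (ex-post − ex-ante) = -4.1000% → -4.10%.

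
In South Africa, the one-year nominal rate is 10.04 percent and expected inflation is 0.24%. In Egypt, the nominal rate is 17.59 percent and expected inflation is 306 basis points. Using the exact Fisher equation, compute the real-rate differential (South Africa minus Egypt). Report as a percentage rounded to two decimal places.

-4.32%

South Africa: (1 + 0.1004)/(1 + 0.0024) − 1 = 9.7765%
Egypt: (1 + 0.1759)/(1 + 0.0306) − 1 = 14.0986%
Differential = 9.7765% − 14.0986% = -4.3220% → -4.32%.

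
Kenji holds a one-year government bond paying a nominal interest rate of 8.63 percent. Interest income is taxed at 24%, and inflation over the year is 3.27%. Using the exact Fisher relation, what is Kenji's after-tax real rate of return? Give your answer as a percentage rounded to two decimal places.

After-tax nominal return = 8.63% × (1 − 0.24) = 6.5588%.
1 + r = 1.065588 / 1.03270 = 1.031847
After-tax real rate = 1.031847 − 1 → 3.18%.

3.18%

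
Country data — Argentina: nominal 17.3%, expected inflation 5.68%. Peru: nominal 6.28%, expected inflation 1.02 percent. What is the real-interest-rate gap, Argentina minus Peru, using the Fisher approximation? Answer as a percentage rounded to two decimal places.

Argentina: 17.3% − 5.68% = 11.620%
Peru: 6.28% − 1.02% = 5.260%
Differential = 6.360% → 6.36%.

6.36%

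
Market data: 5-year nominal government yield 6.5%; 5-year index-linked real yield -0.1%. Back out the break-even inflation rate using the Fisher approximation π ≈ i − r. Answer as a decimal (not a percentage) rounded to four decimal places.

π ≈ i − r = 6.5% − (-0.1%) → 0.0660.

0.0660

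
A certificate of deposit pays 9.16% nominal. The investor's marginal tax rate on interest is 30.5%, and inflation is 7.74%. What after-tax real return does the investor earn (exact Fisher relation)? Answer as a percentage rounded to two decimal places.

After-tax nominal return = 9.16% × (1 − 0.305) = 6.3662%.
1 + r = 1.063662 / 1.07740 = 0.987249
After-tax real rate = 0.987249 − 1 → -1.28%.

-1.28%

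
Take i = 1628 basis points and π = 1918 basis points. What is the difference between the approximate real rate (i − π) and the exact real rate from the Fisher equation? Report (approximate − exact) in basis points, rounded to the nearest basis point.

Approximate: r ≈ 16.280% − 19.180% = -2.9000%
Exact: (1 + 0.1628)/(1 + 0.1918) − 1 = -2.4333%
Error = -2.9000% − (-2.4333%) = -0.4667% → -47 basis points.

-47 basis points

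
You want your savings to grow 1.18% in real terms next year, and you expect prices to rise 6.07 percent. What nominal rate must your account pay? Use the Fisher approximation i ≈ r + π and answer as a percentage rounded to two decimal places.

i ≈ r + π = 1.18% + 6.07% = 7.25%.

7.25%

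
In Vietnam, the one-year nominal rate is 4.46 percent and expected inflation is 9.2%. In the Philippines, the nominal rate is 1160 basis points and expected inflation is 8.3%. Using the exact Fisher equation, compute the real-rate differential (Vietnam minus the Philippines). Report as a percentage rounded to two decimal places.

-7.39%

Vietnam: (1 + 0.0446)/(1 + 0.0920) − 1 = -4.3407%
The Philippines: (1 + 0.1160)/(1 + 0.0830) − 1 = 3.0471%
Differential = -4.3407% − 3.0471% = -7.3878% → -7.39%.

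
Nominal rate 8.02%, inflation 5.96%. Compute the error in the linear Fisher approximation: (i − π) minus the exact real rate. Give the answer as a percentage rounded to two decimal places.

Approximate: r ≈ 8.020% − 5.960% = 2.0600%
Exact: (1 + 0.0802)/(1 + 0.0596) − 1 = 1.9441%
Error = 2.0600% − 1.9441% = 0.1159% → 0.12%.

0.12%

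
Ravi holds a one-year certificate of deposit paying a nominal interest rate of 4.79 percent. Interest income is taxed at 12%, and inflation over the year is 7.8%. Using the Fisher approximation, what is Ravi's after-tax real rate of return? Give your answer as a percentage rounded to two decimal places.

After-tax nominal return = 4.79% × (1 − 0.12) = 4.2152%.
r ≈ 4.2152% − 7.8% → -3.58%.

-3.58%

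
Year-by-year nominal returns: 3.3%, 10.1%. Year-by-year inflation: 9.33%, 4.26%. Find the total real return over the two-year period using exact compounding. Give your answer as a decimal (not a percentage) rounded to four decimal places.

-0.0022

Compound the nominal returns: 1.0330 × 1.1010 = 1.137333.
Compound inflation: 1.0933 × 1.0426 = 1.139875.
Deflate: 1.137333 / 1.139875 = 0.997770.
Total real return = 0.997770 − 1 → -0.0022.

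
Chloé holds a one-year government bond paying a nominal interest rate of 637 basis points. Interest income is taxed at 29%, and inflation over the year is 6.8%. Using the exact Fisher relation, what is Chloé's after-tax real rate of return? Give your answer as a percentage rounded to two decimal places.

After-tax nominal return = 6.37% × (1 − 0.29) = 4.5227%.
1 + r = 1.045227 / 1.06800 = 0.978677
After-tax real rate = 0.978677 − 1 → -2.13%.

-2.13%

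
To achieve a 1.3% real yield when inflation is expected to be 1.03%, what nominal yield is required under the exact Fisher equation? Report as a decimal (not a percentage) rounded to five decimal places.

(1 + i) = (1 + r)(1 + π) = 1.01300 × 1.01030 = 1.0234339
i = 1.0234339 − 1, so the required nominal rate is 0.02343.

0.02343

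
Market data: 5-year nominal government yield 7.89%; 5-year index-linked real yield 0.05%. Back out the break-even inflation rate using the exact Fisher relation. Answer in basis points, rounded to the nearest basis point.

(1 + π) = (1 + i)/(1 + r) = 1.07890 / 1.00050 = 1.078361
Break-even inflation = 1.078361 − 1 → 784 basis points.

784 basis points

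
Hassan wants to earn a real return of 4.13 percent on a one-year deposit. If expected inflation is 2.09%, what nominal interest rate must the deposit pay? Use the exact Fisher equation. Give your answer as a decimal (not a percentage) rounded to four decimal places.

(1 + i) = (1 + r)(1 + π) = 1.04130 × 1.02090 = 1.06306317
i = 1.06306317 − 1, so the required nominal rate is 0.0631.

0.0631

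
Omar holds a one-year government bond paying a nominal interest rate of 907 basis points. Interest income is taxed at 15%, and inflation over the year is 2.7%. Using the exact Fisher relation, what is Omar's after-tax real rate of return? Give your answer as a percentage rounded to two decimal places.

4.88%

After-tax nominal return = 9.07% × (1 − 0.15) = 7.7095%.
1 + r = 1.077095 / 1.02700 = 1.048778
After-tax real rate = 1.048778 − 1 → 4.88%.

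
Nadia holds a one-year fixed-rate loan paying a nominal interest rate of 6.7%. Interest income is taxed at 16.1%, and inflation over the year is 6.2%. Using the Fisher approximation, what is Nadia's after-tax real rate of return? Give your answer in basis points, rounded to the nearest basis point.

-58 basis points

After-tax nominal return = 6.7% × (1 − 0.161) = 5.6213%.
r ≈ 5.6213% − 6.2% → -58 basis points.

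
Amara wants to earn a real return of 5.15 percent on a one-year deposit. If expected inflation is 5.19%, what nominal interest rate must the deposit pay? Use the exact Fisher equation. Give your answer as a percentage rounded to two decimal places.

10.61%

(1 + i) = (1 + r)(1 + π) = 1.05150 × 1.05190 = 1.10607285
i = 1.10607285 − 1, so the required nominal rate is 10.61%.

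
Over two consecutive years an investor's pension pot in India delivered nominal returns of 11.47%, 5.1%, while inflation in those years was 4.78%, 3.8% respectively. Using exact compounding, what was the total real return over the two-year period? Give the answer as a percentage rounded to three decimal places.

Compound the nominal returns: 1.1147 × 1.0510 = 1.171550.
Compound inflation: 1.0478 × 1.0380 = 1.087616.
Deflate: 1.171550 / 1.087616 = 1.077172.
Total real return = 1.077172 − 1 → 7.717%.

7.717%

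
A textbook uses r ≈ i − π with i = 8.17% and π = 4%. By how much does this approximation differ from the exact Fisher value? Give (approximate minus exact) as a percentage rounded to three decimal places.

0.160%

Approximate: r ≈ 8.170% − 4.000% = 4.1700%
Exact: (1 + 0.0817)/(1 + 0.0400) − 1 = 4.0096%
Error = 4.1700% − 4.0096% = 0.1604% → 0.160%.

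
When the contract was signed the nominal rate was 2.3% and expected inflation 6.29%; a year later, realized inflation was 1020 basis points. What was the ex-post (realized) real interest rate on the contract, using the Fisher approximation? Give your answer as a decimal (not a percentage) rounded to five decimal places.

-0.07900

Ex-post: 2.3% − 10.2% = -7.900%
So the realized real rate is -0.07900.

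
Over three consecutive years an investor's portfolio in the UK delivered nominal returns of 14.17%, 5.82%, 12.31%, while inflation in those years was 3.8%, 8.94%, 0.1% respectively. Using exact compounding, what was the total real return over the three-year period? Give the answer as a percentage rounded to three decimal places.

Compound the nominal returns: 1.1417 × 1.0582 × 1.1231 = 1.3568698.
Compound inflation: 1.0380 × 1.0894 × 1.0010 = 1.1319280.
Deflate: 1.3568698 / 1.1319280 = 1.1987245.
Total real return = 1.1987245 − 1 → 19.872%.

19.872%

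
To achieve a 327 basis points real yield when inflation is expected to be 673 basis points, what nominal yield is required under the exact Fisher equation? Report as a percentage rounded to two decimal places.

10.22%

(1 + i) = (1 + r)(1 + π) = 1.03270 × 1.06730 = 1.10220071
i = 1.10220071 − 1, so the required nominal rate is 10.22%.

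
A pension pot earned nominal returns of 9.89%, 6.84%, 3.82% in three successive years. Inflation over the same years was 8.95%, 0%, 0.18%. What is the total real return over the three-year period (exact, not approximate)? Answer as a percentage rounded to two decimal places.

Compound the nominal returns: 1.0989 × 1.0684 × 1.0382 = 1.218914.
Compound inflation: 1.0895 × 1.0000 × 1.0018 = 1.091461.
Deflate: 1.218914 / 1.091461 = 1.116773.
Total real return = 1.116773 − 1 → 11.68%.

11.68%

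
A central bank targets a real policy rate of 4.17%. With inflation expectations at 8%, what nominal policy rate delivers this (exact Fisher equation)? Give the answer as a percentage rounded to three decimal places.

12.504%

(1 + i) = (1 + r)(1 + π) = 1.04170 × 1.08000 = 1.125036
i = 1.125036 − 1, so the required nominal rate is 12.504%.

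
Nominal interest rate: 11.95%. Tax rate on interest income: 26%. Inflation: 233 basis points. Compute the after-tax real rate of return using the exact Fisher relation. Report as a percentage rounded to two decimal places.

6.36%

After-tax nominal return = 11.95% × (1 − 0.26) = 8.8430%.
1 + r = 1.08843 / 1.02330 = 1.063647
After-tax real rate = 1.063647 − 1 → 6.36%.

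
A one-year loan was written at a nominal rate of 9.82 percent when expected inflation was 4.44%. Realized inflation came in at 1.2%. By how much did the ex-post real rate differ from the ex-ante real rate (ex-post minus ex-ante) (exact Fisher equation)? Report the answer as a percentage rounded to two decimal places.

3.37%

Ex-ante: (1 + 0.0982)/(1 + 0.0444) − 1 = 5.1513%
Ex-post: (1 + 0.0982)/(1 + 0.0120) − 1 = 8.5178%
Difference (ex-post − ex-ante) = 3.3665% → 3.37%.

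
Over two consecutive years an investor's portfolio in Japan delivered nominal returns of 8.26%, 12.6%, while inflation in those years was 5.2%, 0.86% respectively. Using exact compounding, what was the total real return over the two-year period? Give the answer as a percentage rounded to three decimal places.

Nominal growth factor = 1.0826 × 1.1260 = 1.219008
Price-level growth factor = 1.0520 × 1.0086 = 1.061047
Real growth factor = 1.219008 / 1.061047 = 1.148872
Total real return = 1.148872 − 1 → 14.887%.

14.887%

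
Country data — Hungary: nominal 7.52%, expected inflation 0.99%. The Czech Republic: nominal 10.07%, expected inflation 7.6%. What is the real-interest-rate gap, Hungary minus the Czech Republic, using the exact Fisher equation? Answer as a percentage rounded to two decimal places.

4.17%

Hungary: (1 + 0.0752)/(1 + 0.0099) − 1 = 6.4660%
The Czech Republic: (1 + 0.1007)/(1 + 0.0760) − 1 = 2.2955%
Differential = 6.4660% − 2.2955% = 4.1704% → 4.17%.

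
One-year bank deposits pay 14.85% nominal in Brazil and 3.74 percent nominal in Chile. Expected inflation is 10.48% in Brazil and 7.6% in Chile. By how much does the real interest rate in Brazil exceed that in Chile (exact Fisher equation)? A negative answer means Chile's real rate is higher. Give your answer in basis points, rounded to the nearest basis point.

Brazil: (1 + 0.1485)/(1 + 0.1048) − 1 = 3.9555%
Chile: (1 + 0.0374)/(1 + 0.0760) − 1 = -3.5874%
Differential = 3.9555% − (-3.5874%) = 7.5428% → 754 basis points.

754 basis points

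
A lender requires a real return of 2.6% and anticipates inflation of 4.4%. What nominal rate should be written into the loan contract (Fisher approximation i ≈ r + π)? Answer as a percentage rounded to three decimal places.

i ≈ r + π = 2.6% + 4.4% = 7.000%.

7.000%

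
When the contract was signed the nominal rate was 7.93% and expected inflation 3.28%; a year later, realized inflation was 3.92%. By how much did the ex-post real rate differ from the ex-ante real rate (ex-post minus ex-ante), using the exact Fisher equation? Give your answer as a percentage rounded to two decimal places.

Ex-ante: (1 + 0.0793)/(1 + 0.0328) − 1 = 4.5023%
Ex-post: (1 + 0.0793)/(1 + 0.0392) − 1 = 3.8587%
Difference (ex-post − ex-ante) = -0.6436% → -0.64%.

-0.64%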